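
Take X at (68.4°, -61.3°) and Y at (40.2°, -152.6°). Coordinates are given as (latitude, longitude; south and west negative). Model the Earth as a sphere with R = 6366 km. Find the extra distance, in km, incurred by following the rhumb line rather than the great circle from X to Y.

477 km

Great circle: cos σ = sin φ₁ sin φ₂ + cos φ₁ cos φ₂ cos Δλ,  σ = 0.9351 rad → d_gc = 5952.7 km
Rhumb line: Δψ = -0.8893, q = Δφ/Δψ = 0.5535, d_rh = R√(Δφ²+q²Δλ²) = 6429.6 km
Excess = 6429.6 − 5952.7 = 476.9 ≈ 477 km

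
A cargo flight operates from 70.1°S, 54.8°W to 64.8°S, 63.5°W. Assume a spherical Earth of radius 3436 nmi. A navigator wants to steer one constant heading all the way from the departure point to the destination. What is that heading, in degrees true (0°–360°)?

327.9°

Δψ = ln[tan(π/4+φ₂/2)/tan(π/4+φ₁/2)] = +0.2423
Δλ = -0.1518 rad (taken the short way round)
course = atan2(Δλ, Δψ) = 327.93°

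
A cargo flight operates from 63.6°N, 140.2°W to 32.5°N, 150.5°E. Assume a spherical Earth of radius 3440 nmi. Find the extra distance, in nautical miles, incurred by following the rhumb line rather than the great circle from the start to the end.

118 nmi

Great circle: cos σ = sin φ₁ sin φ₂ + cos φ₁ cos φ₂ cos Δλ,  σ = 0.9099 rad → d_gc = 3130.1 nmi
Rhumb line: Δψ = -0.8497, q = Δφ/Δψ = 0.6388, d_rh = R√(Δφ²+q²Δλ²) = 3248.1 nmi
Excess = 3248.1 − 3130.1 = 118.0 ≈ 118 nmi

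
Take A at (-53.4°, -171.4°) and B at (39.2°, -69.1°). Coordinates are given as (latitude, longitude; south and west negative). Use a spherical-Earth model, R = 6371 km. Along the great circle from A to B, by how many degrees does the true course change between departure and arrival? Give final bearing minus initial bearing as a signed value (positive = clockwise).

Initial bearing θ₁ = atan2(sin Δλ cos φ₂, cos φ₁ sin φ₂ − sin φ₁ cos φ₂ cos Δλ) = 72.12°
Final bearing θ₂ = (initial bearing from the destination back to the start) + 180° = 47.07°
Δθ = θ₂ − θ₁ = -25.0°

-25.0°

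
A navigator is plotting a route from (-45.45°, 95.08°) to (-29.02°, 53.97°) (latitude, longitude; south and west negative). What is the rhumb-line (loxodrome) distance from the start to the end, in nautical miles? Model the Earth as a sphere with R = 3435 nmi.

2183 nmi

Δψ = ln[tan(π/4+φ₂/2)/tan(π/4+φ₁/2)] = +0.3629;  Δφ = +0.2868 rad,  Δλ = -0.7175 rad
q = Δφ/Δψ = 0.7902
d = R·√(Δφ² + q²Δλ²) = 3435·0.63539 = 2183 nmi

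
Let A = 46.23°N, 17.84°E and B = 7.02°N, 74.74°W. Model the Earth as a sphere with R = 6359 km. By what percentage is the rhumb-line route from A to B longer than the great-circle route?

Great circle: σ = 1.5134 rad → d_gc = Rσ = 9623.8 km
Rhumb: Δφ = -0.6843, Δλ = -1.6158, Δψ = -0.7892, q = Δφ/Δψ = 0.8671 → d_rh = R√(Δφ²+q²Δλ²) = 9915.4 km
Excess = (9915.4 − 9623.8) / 9623.8 = 291.6 / 9623.8 = 3.03% ≈ 3.0%

3.0%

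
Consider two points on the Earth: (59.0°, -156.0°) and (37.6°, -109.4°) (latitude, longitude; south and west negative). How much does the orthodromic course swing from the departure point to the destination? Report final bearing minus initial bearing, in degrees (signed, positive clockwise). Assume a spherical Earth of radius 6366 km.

+36.2°

At departure: θ₁ = atan2(sin Δλ cos φ₂, cos φ₁ sin φ₂ − sin φ₁ cos φ₂ cos Δλ) = 104.83°
At arrival: θ₂ = atan2(sin Δλ cos φ₁, −cos φ₂ sin φ₁ + sin φ₂ cos φ₁ cos Δλ) = 141.07°
Δθ = θ₂ − θ₁ = +36.2°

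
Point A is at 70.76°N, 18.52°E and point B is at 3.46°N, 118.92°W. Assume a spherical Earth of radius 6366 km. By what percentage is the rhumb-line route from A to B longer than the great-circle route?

Great circle: σ = 1.7572 rad → d_gc = Rσ = 11186.1 km
Rhumb: Δφ = -1.1746, Δλ = -2.3988, Δψ = -1.7145, q = Δφ/Δψ = 0.6851 → d_rh = R√(Δφ²+q²Δλ²) = 12859.5 km
Excess = (12859.5 − 11186.1) / 11186.1 = 1673.4 / 11186.1 = 14.96% ≈ 15.0%

15.0%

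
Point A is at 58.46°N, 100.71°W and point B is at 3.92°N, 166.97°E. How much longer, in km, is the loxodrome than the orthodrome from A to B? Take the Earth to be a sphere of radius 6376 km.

Great circle: cos σ = sin φ₁ sin φ₂ + cos φ₁ cos φ₂ cos Δλ,  σ = 1.5336 rad → d_gc = 9778.5 km
Rhumb line: Δψ = -1.1959, q = Δφ/Δψ = 0.7959, d_rh = R√(Δφ²+q²Δλ²) = 10183.5 km
Excess = 10183.5 − 9778.5 = 405.0 ≈ 405 km

405 km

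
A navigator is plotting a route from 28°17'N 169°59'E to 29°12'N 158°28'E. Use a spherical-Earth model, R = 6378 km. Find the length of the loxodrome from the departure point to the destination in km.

Rhumb course C = atan2(Δλ, Δψ) with Δψ = ln[tan(π/4+φ₂/2)/tan(π/4+φ₁/2)] = +0.0182, Δλ = -0.2010 → C = 275.19°
d = R·|Δφ| / |cos C| = 6378·0.01600 / 0.09041 = 1129 km

1129 km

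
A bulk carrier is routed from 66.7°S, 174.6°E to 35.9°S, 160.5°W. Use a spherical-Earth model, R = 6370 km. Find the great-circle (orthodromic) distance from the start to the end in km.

3778 km

cos σ = sin φ₁ sin φ₂ + cos φ₁ cos φ₂ cos Δλ
      = sin(-66.70°)sin(-35.90°) + cos(-66.70°)cos(-35.90°)cos(24.90°) = 0.8292
σ = 33.986° → d = Rσ = 6370·0.59316 = 3778 km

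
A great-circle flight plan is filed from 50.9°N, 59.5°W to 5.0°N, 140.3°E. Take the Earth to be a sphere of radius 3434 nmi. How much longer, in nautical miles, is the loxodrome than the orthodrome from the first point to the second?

Great circle: cos σ = sin φ₁ sin φ₂ + cos φ₁ cos φ₂ cos Δλ,  σ = 2.1217 rad → d_gc = 7286.07 nmi
Rhumb line: Δψ = -0.9480, q = Δφ/Δψ = 0.8451, d_rh = R√(Δφ²+q²Δλ²) = 8567.64 nmi
Excess = 8567.64 − 7286.07 = 1281.57 ≈ 1282 nmi

1282 nmi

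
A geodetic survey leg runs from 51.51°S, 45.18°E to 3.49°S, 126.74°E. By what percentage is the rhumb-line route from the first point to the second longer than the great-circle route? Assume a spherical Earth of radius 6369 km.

2.4%

Great circle: σ = 1.4315 rad → d_gc = Rσ = 9117.3 km
Rhumb: Δφ = +0.8381, Δλ = +1.4235, Δψ = +0.9914, q = Δφ/Δψ = 0.8454 → d_rh = R√(Δφ²+q²Δλ²) = 9340.0 km
Excess = (9340.0 − 9117.3) / 9117.3 = 222.7 / 9117.3 = 2.44% ≈ 2.4%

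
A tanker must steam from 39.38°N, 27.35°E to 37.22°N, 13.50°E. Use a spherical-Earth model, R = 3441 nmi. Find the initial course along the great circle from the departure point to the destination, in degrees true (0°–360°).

263.1°

N = sin Δλ·cos φ₂ = -0.1906;  D = cos φ₁ sin φ₂ − sin φ₁ cos φ₂ cos Δλ = -0.0230
initial course = atan2(N, D) = 263.12°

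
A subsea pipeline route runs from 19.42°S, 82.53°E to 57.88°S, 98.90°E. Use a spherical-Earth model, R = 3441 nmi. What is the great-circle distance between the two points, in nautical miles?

cos σ = sin φ₁ sin φ₂ + cos φ₁ cos φ₂ cos Δλ
      = sin(-19.42°)sin(-57.88°) + cos(-19.42°)cos(-57.88°)cos(16.37°) = 0.7627
σ = 40.296° → d = Rσ = 3441·0.70330 = 2420 nmi

2420 nmi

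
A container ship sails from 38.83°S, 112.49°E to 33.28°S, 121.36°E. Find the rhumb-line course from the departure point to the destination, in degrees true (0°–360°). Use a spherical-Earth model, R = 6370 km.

52.2°

Meridional parts: M(φ₁)=-0.7365, M(φ₂)=-0.6166 → ΔM = +0.1199;  Δλ = +0.1548 rad
tan C = Δλ / ΔM = +1.2910 → C = 52.24°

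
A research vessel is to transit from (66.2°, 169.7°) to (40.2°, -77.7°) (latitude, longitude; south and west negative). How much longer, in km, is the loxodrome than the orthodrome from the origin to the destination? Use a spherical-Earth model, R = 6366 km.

Great circle: cos σ = sin φ₁ sin φ₂ + cos φ₁ cos φ₂ cos Δλ,  σ = 1.0791 rad → d_gc = 6869.6 km
Rhumb line: Δψ = -0.7897, q = Δφ/Δψ = 0.5746, d_rh = R√(Δφ²+q²Δλ²) = 7747.8 km
Excess = 7747.8 − 6869.6 = 878.2 ≈ 878 km

878 km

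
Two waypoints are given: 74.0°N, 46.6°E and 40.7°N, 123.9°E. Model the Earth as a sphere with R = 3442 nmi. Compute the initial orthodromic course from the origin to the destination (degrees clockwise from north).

θ = atan2( sin Δλ·cos φ₂ ,  cos φ₁ sin φ₂ − sin φ₁ cos φ₂ cos Δλ )
  = atan2(+0.7396, +0.0195) = 88.49°

88.5°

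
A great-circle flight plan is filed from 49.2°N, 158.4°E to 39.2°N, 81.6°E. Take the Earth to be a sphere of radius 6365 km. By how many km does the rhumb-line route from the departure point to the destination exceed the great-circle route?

245 km

Great circle: cos σ = sin φ₁ sin φ₂ + cos φ₁ cos φ₂ cos Δλ,  σ = 0.9347 rad → d_gc = 5949.3 km
Rhumb line: Δψ = -0.2444, q = Δφ/Δψ = 0.7143, d_rh = R√(Δφ²+q²Δλ²) = 6194.4 km
Excess = 6194.4 − 5949.3 = 245.1 ≈ 245 km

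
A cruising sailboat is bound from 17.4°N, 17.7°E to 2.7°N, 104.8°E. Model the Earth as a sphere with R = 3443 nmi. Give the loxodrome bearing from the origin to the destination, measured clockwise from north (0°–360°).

99.8°

Δψ = ln[tan(π/4+φ₂/2)/tan(π/4+φ₁/2)] = -0.2613
Δλ = +1.5202 rad (taken the short way round)
course = atan2(Δλ, Δψ) = 99.75°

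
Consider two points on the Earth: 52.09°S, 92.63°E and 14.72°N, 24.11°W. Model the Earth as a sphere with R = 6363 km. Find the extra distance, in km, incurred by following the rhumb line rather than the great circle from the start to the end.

Great circle: cos σ = sin φ₁ sin φ₂ + cos φ₁ cos φ₂ cos Δλ,  σ = 2.0577 rad → d_gc = 13092.9 km
Rhumb line: Δψ = +1.3285, q = Δφ/Δψ = 0.8777, d_rh = R√(Δφ²+q²Δλ²) = 13584.5 km
Excess = 13584.5 − 13092.9 = 491.6 ≈ 492 km

492 km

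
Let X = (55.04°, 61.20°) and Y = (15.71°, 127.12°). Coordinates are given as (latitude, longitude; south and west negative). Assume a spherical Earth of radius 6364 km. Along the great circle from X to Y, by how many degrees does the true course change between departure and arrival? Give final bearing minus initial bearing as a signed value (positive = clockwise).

Initial bearing θ₁ = atan2(sin Δλ cos φ₂, cos φ₁ sin φ₂ − sin φ₁ cos φ₂ cos Δλ) = 100.74°
Final bearing θ₂ = (initial bearing from the destination back to the start) + 180° = 144.21°
Δθ = θ₂ − θ₁ = +43.5°

+43.5°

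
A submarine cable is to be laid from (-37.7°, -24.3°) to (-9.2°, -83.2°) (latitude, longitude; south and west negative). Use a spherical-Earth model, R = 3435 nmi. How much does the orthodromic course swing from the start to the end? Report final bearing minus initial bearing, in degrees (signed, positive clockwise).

+26.1°

Initial bearing θ₁ = atan2(sin Δλ cos φ₂, cos φ₁ sin φ₂ − sin φ₁ cos φ₂ cos Δλ) = 282.37°
Final bearing θ₂ = (initial bearing from the destination back to the start) + 180° = 308.47°
Δθ = θ₂ − θ₁ = +26.1°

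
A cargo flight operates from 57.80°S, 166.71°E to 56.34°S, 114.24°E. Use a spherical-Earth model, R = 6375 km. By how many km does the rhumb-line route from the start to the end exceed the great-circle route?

Great circle: cos σ = sin φ₁ sin φ₂ + cos φ₁ cos φ₂ cos Δλ,  σ = 0.4859 rad → d_gc = 3097.76 km
Rhumb line: Δψ = +0.0469, q = Δφ/Δψ = 0.5435, d_rh = R√(Δφ²+q²Δλ²) = 3177.31 km
Excess = 3177.31 − 3097.76 = 79.55 ≈ 80 km

80 km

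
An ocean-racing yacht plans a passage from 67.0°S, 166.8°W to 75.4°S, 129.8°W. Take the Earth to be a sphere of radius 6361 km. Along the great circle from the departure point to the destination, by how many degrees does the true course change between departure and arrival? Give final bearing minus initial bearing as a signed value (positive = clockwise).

-35.2°

At departure: θ₁ = atan2(sin Δλ cos φ₂, cos φ₁ sin φ₂ − sin φ₁ cos φ₂ cos Δλ) = 141.80°
At arrival: θ₂ = atan2(sin Δλ cos φ₁, −cos φ₂ sin φ₁ + sin φ₂ cos φ₁ cos Δλ) = 106.57°
Δθ = θ₂ − θ₁ = -35.2°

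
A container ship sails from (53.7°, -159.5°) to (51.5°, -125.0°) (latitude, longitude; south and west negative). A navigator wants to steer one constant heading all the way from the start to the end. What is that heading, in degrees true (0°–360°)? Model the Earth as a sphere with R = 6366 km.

96.0°

Meridional parts: M(φ₁)=+1.1153, M(φ₂)=+1.0521 → ΔM = -0.0632;  Δλ = +0.6021 rad
tan C = Δλ / ΔM = -9.5222 → C = 96.00°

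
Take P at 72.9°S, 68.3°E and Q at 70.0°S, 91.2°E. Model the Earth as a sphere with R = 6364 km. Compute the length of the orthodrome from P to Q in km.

864 km

cos σ = sin φ₁ sin φ₂ + cos φ₁ cos φ₂ cos Δλ
      = sin(-72.90°)sin(-70.00°) + cos(-72.90°)cos(-70.00°)cos(22.90°) = 0.9908
σ = 7.781° → d = Rσ = 6364·0.13580 = 864 km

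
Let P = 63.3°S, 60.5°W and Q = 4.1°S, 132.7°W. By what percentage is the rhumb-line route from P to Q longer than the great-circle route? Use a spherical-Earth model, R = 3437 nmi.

Great circle: σ = 1.3685 rad → d_gc = Rσ = 4703.7 nmi
Rhumb: Δφ = +1.0332, Δλ = -1.2601, Δψ = +1.3668, q = Δφ/Δψ = 0.7560 → d_rh = R√(Δφ²+q²Δλ²) = 4830.3 nmi
Excess = (4830.3 − 4703.7) / 4703.7 = 126.6 / 4703.7 = 2.69% ≈ 2.7%

2.7%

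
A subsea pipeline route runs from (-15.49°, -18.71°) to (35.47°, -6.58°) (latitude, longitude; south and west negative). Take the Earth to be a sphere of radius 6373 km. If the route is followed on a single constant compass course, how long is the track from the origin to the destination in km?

Δψ = ln[tan(π/4+φ₂/2)/tan(π/4+φ₁/2)] = +0.9366;  Δφ = +0.8894 rad,  Δλ = +0.2117 rad
q = Δφ/Δψ = 0.9496
d = R·√(Δφ² + q²Δλ²) = 6373·0.91186 = 5811 km

5811 km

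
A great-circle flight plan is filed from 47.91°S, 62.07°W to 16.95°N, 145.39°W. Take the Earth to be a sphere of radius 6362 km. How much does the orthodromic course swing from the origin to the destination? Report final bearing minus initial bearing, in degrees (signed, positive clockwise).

+31.4°

Initial bearing θ₁ = atan2(sin Δλ cos φ₂, cos φ₁ sin φ₂ − sin φ₁ cos φ₂ cos Δλ) = 286.31°
Final bearing θ₂ = (initial bearing from the destination back to the start) + 180° = 317.74°
Δθ = θ₂ − θ₁ = +31.4°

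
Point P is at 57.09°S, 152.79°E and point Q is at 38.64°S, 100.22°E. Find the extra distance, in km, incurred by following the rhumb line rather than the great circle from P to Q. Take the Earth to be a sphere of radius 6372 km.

88 km

Great circle: cos σ = sin φ₁ sin φ₂ + cos φ₁ cos φ₂ cos Δλ,  σ = 0.6727 rad → d_gc = 4286.3 km
Rhumb line: Δψ = +0.4873, q = Δφ/Δψ = 0.6608, d_rh = R√(Δφ²+q²Δλ²) = 4374.2 km
Excess = 4374.2 − 4286.3 = 87.9 ≈ 88 km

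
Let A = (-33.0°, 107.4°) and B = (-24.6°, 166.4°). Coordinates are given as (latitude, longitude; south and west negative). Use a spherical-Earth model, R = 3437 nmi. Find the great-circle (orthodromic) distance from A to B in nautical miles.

3103 nmi

cos σ = sin φ₁ sin φ₂ + cos φ₁ cos φ₂ cos Δλ
      = sin(-33.00°)sin(-24.60°) + cos(-33.00°)cos(-24.60°)cos(59.00°) = 0.6195
σ = 51.723° → d = Rσ = 3437·0.90274 = 3103 nmi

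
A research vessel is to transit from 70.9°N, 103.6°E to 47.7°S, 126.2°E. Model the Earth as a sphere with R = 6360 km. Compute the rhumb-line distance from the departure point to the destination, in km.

Rhumb course C = atan2(Δλ, Δψ) with Δψ = ln[tan(π/4+φ₂/2)/tan(π/4+φ₁/2)] = -2.7320, Δλ = +0.3944 → C = 171.78°
d = R·|Δφ| / |cos C| = 6360·2.06996 / 0.98974 = 13301 km

13301 km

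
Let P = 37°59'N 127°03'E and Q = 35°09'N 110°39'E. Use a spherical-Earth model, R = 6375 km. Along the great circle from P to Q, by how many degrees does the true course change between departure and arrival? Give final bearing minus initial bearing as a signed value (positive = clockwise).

Initial bearing θ₁ = atan2(sin Δλ cos φ₂, cos φ₁ sin φ₂ − sin φ₁ cos φ₂ cos Δλ) = 262.85°
Final bearing θ₂ = (initial bearing from the destination back to the start) + 180° = 253.03°
Δθ = θ₂ − θ₁ = -9.8°

-9.8°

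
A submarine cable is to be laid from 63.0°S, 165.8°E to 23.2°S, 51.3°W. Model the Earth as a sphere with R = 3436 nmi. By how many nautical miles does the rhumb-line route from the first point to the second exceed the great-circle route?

1022 nmi

Great circle: cos σ = sin φ₁ sin φ₂ + cos φ₁ cos φ₂ cos Δλ,  σ = 1.5526 rad → d_gc = 5334.8 nmi
Rhumb line: Δψ = +1.0103, q = Δφ/Δψ = 0.6875, d_rh = R√(Δφ²+q²Δλ²) = 6357.0 nmi
Excess = 6357.0 − 5334.8 = 1022.2 ≈ 1022 nmi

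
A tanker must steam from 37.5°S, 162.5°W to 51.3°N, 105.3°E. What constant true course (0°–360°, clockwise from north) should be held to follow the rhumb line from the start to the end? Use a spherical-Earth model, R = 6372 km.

Meridional parts: M(φ₁)=-0.7070, M(φ₂)=+1.0465 → ΔM = +1.7534;  Δλ = -1.6092 rad
tan C = Δλ / ΔM = -0.9177 → C = 317.46°

317.5°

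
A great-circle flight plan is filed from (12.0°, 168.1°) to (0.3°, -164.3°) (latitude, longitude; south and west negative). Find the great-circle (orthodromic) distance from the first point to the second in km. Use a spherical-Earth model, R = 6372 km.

Haversine: a = sin²(Δφ/2)+cos φ₁ cos φ₂ sin²(Δλ/2) = 0.06604;  σ = 2·atan2(√a,√(1−a))
σ = 29.783° → d = Rσ = 6372·0.51981 = 3312 km

3312 km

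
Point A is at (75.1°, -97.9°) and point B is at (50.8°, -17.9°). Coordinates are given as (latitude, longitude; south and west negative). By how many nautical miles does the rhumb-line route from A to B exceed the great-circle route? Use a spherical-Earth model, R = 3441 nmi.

Great circle: cos σ = sin φ₁ sin φ₂ + cos φ₁ cos φ₂ cos Δλ,  σ = 0.6807 rad → d_gc = 2342.4 nmi
Rhumb line: Δψ = -1.0018, q = Δφ/Δψ = 0.4234, d_rh = R√(Δφ²+q²Δλ²) = 2503.5 nmi
Excess = 2503.5 − 2342.4 = 161.1 ≈ 161 nmi

161 nmi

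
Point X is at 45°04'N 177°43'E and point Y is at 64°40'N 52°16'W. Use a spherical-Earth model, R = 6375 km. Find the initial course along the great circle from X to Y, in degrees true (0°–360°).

θ = atan2( sin Δλ·cos φ₂ ,  cos φ₁ sin φ₂ − sin φ₁ cos φ₂ cos Δλ )
  = atan2(+0.3277, +0.8331) = 21.47°

21.5°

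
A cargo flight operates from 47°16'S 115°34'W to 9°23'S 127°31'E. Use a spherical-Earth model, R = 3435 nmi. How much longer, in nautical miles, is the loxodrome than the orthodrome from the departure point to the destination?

375 nmi

Great circle: cos σ = sin φ₁ sin φ₂ + cos φ₁ cos φ₂ cos Δλ,  σ = 1.7552 rad → d_gc = 6029.0 nmi
Rhumb line: Δψ = +0.7740, q = Δφ/Δψ = 0.8543, d_rh = R√(Δφ²+q²Δλ²) = 6404.3 nmi
Excess = 6404.3 − 6029.0 = 375.3 ≈ 375 nmi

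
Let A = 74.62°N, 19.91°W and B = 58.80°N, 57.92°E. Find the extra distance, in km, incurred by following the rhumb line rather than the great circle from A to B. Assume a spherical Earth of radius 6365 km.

240 km

Great circle: cos σ = sin φ₁ sin φ₂ + cos φ₁ cos φ₂ cos Δλ,  σ = 0.5478 rad → d_gc = 3486.5 km
Rhumb line: Δψ = -0.7265, q = Δφ/Δψ = 0.3801, d_rh = R√(Δφ²+q²Δλ²) = 3726.6 km
Excess = 3726.6 − 3486.5 = 240.1 ≈ 240 km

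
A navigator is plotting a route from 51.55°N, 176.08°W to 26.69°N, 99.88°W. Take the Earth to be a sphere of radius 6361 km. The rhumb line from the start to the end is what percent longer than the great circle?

3.4%

Great circle: σ = 1.0652 rad → d_gc = Rσ = 6776.1 km
Rhumb: Δφ = -0.4339, Δλ = +1.3299, Δψ = -0.5698, q = Δφ/Δψ = 0.7615 → d_rh = R√(Δφ²+q²Δλ²) = 7008.1 km
Excess = (7008.1 − 6776.1) / 6776.1 = 232.0 / 6776.1 = 3.42% ≈ 3.4%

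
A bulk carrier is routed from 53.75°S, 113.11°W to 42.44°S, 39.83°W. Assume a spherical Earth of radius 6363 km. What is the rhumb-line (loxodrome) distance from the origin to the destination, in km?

Rhumb course C = atan2(Δλ, Δψ) with Δψ = ln[tan(π/4+φ₂/2)/tan(π/4+φ₁/2)] = +0.2972, Δλ = +1.2790 → C = 76.92°
d = R·|Δφ| / |cos C| = 6363·0.19740 / 0.22637 = 5549 km

5549 km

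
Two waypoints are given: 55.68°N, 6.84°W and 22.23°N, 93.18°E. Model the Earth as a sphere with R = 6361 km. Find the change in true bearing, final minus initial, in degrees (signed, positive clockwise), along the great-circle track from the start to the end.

Initial bearing θ₁ = atan2(sin Δλ cos φ₂, cos φ₁ sin φ₂ − sin φ₁ cos φ₂ cos Δλ) = 69.20°
Final bearing θ₂ = (initial bearing from the destination back to the start) + 180° = 145.29°
Δθ = θ₂ − θ₁ = +76.1°

+76.1°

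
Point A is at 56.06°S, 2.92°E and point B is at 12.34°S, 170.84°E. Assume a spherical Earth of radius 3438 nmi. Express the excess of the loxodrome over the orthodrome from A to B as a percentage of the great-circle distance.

Great circle: σ = 1.9348 rad → d_gc = Rσ = 6651.9 nmi
Rhumb: Δφ = +0.7631, Δλ = +2.9308, Δψ = +0.9699, q = Δφ/Δψ = 0.7868 → d_rh = R√(Δφ²+q²Δλ²) = 8350.2 nmi
Excess = (8350.2 − 6651.9) / 6651.9 = 1698.3 / 6651.9 = 25.53% ≈ 25.5%

25.5%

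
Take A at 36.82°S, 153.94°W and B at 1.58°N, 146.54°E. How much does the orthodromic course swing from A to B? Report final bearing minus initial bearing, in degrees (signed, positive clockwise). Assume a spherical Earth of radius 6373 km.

Initial bearing θ₁ = atan2(sin Δλ cos φ₂, cos φ₁ sin φ₂ − sin φ₁ cos φ₂ cos Δλ) = 290.72°
Final bearing θ₂ = (initial bearing from the destination back to the start) + 180° = 311.50°
Δθ = θ₂ − θ₁ = +20.8°

+20.8°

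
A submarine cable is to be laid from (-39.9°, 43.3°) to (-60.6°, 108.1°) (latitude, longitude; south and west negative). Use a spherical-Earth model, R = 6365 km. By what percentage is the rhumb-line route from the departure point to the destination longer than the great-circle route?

3.4%

Great circle: σ = 0.7682 rad → d_gc = Rσ = 4889.3 km
Rhumb: Δφ = -0.3613, Δλ = +1.1310, Δψ = -0.5775, q = Δφ/Δψ = 0.6256 → d_rh = R√(Δφ²+q²Δλ²) = 5056.9 km
Excess = (5056.9 − 4889.3) / 4889.3 = 167.6 / 4889.3 = 3.43% ≈ 3.4%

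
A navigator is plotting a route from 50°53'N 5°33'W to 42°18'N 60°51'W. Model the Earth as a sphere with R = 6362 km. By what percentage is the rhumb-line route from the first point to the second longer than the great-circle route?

2.2%

Great circle: σ = 0.6635 rad → d_gc = Rσ = 4221.5 km
Rhumb: Δφ = -0.1498, Δλ = -0.9652, Δψ = -0.2187, q = Δφ/Δψ = 0.6851 → d_rh = R√(Δφ²+q²Δλ²) = 4313.4 km
Excess = (4313.4 − 4221.5) / 4221.5 = 91.9 / 4221.5 = 2.18% ≈ 2.2%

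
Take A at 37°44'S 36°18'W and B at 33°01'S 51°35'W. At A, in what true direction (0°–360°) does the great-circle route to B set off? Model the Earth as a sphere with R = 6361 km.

N = sin Δλ·cos φ₂ = -0.2210;  D = cos φ₁ sin φ₂ − sin φ₁ cos φ₂ cos Δλ = +0.0641
initial course = atan2(N, D) = 286.17°

286.2°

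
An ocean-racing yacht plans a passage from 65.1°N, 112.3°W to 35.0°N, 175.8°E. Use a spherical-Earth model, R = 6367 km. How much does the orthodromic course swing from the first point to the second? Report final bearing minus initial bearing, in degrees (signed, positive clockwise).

-59.9°

Initial bearing θ₁ = atan2(sin Δλ cos φ₂, cos φ₁ sin φ₂ − sin φ₁ cos φ₂ cos Δλ) = 270.78°
Final bearing θ₂ = (initial bearing from the destination back to the start) + 180° = 210.93°
Δθ = θ₂ − θ₁ = -59.9°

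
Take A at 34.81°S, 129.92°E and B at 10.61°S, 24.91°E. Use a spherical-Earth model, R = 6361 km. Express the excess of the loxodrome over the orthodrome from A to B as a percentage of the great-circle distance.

3.1%

Great circle: σ = 1.6749 rad → d_gc = Rσ = 10653.9 km
Rhumb: Δφ = +0.4224, Δλ = -1.8328, Δψ = +0.4625, q = Δφ/Δψ = 0.9131 → d_rh = R√(Δφ²+q²Δλ²) = 10979.4 km
Excess = (10979.4 − 10653.9) / 10653.9 = 325.5 / 10653.9 = 3.06% ≈ 3.1%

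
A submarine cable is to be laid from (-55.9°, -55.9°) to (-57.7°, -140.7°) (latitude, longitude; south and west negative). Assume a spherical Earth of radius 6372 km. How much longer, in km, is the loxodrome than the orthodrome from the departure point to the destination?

345 km

Great circle: cos σ = sin φ₁ sin φ₂ + cos φ₁ cos φ₂ cos Δλ,  σ = 0.7567 rad → d_gc = 4821.9 km
Rhumb line: Δψ = -0.0574, q = Δφ/Δψ = 0.5474, d_rh = R√(Δφ²+q²Δλ²) = 5166.6 km
Excess = 5166.6 − 4821.9 = 344.7 ≈ 345 km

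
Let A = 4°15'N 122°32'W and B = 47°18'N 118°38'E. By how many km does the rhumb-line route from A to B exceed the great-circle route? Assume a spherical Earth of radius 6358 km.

Great circle: cos σ = sin φ₁ sin φ₂ + cos φ₁ cos φ₂ cos Δλ,  σ = 1.8459 rad → d_gc = 11736.5 km
Rhumb line: Δψ = +0.8651, q = Δφ/Δψ = 0.8685, d_rh = R√(Δφ²+q²Δλ²) = 12409.6 km
Excess = 12409.6 − 11736.5 = 673.1 ≈ 673 km

673 km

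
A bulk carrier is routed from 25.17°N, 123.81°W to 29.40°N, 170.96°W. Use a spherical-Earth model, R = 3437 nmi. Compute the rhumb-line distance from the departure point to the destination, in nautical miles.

Δψ = ln[tan(π/4+φ₂/2)/tan(π/4+φ₁/2)] = +0.0831;  Δφ = +0.0738 rad,  Δλ = -0.8229 rad
q = Δφ/Δψ = 0.8884
d = R·√(Δφ² + q²Δλ²) = 3437·0.73483 = 2526 nmi

2526 nmi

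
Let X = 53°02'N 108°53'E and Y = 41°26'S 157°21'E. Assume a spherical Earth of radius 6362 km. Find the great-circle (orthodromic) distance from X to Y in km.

11469 km

cos σ = sin φ₁ sin φ₂ + cos φ₁ cos φ₂ cos Δλ
      = sin(53.03°)sin(-41.43°) + cos(53.03°)cos(-41.43°)cos(48.47°) = -0.2298
σ = 103.285° → d = Rσ = 6362·1.80266 = 11469 km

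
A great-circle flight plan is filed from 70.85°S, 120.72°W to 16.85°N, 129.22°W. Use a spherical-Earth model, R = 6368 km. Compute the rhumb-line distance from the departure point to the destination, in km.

9772 km

Rhumb course C = atan2(Δλ, Δψ) with Δψ = ln[tan(π/4+φ₂/2)/tan(π/4+φ₁/2)] = +2.0781, Δλ = -0.1484 → C = 355.92°
d = R·|Δφ| / |cos C| = 6368·1.53065 / 0.99746 = 9772 km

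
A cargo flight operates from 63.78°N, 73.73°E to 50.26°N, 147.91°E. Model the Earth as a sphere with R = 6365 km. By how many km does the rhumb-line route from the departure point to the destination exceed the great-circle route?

237 km

Great circle: cos σ = sin φ₁ sin φ₂ + cos φ₁ cos φ₂ cos Δλ,  σ = 0.6969 rad → d_gc = 4435.8 km
Rhumb line: Δψ = -0.4394, q = Δφ/Δψ = 0.5370, d_rh = R√(Δφ²+q²Δλ²) = 4673.2 km
Excess = 4673.2 − 4435.8 = 237.4 ≈ 237 km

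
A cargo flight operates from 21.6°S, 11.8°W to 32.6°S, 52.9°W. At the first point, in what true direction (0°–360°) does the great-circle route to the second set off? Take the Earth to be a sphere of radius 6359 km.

244.2°

θ = atan2( sin Δλ·cos φ₂ ,  cos φ₁ sin φ₂ − sin φ₁ cos φ₂ cos Δλ )
  = atan2(-0.5538, -0.2672) = 244.24°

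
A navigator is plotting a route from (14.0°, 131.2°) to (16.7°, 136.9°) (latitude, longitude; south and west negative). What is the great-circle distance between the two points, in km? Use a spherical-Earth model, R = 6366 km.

Haversine: a = sin²(Δφ/2)+cos φ₁ cos φ₂ sin²(Δλ/2) = 0.00285;  σ = 2·atan2(√a,√(1−a))
σ = 6.123° → d = Rσ = 6366·0.10687 = 680 km

680 km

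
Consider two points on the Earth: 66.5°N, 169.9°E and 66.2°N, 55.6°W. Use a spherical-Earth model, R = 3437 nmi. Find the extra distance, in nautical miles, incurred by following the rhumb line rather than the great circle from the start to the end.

Great circle: cos σ = sin φ₁ sin φ₂ + cos φ₁ cos φ₂ cos Δλ,  σ = 0.7579 rad → d_gc = 2604.9 nmi
Rhumb line: Δψ = -0.0131, q = Δφ/Δψ = 0.4011, d_rh = R√(Δφ²+q²Δλ²) = 3236.6 nmi
Excess = 3236.6 − 2604.9 = 631.7 ≈ 632 nmi

632 nmi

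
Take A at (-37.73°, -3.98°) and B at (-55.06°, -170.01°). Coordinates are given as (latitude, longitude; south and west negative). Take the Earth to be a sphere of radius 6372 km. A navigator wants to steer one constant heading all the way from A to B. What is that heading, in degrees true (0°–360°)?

Meridional parts: M(φ₁)=-0.7120, M(φ₂)=-1.1561 → ΔM = -0.4440;  Δλ = -2.8978 rad
tan C = Δλ / ΔM = +6.5259 → C = 261.29°

261.3°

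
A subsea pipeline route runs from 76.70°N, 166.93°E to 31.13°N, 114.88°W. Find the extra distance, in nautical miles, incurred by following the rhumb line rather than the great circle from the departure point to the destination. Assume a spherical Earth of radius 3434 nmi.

Great circle: cos σ = sin φ₁ sin φ₂ + cos φ₁ cos φ₂ cos Δλ,  σ = 0.9963 rad → d_gc = 3421.3 nmi
Rhumb line: Δψ = -1.5769, q = Δφ/Δψ = 0.5044, d_rh = R√(Δφ²+q²Δλ²) = 3612.0 nmi
Excess = 3612.0 − 3421.3 = 190.7 ≈ 191 nmi

191 nmi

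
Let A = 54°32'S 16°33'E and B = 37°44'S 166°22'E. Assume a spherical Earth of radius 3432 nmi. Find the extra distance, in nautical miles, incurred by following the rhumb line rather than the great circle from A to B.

Great circle: cos σ = sin φ₁ sin φ₂ + cos φ₁ cos φ₂ cos Δλ,  σ = 1.4689 rad → d_gc = 5041.1 nmi
Rhumb line: Δψ = +0.4280, q = Δφ/Δψ = 0.6850, d_rh = R√(Δφ²+q²Δλ²) = 6229.4 nmi
Excess = 6229.4 − 5041.1 = 1188.3 ≈ 1188 nmi

1188 nmi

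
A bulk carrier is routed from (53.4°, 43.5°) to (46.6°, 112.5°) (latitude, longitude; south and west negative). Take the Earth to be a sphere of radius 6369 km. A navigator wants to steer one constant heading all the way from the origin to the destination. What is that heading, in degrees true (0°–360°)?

98.7°

Δψ = ln[tan(π/4+φ₂/2)/tan(π/4+φ₁/2)] = -0.1851
Δλ = +1.2043 rad (taken the short way round)
course = atan2(Δλ, Δψ) = 98.74°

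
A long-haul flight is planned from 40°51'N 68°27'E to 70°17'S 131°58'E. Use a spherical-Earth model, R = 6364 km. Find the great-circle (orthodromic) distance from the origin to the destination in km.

Haversine: a = sin²(Δφ/2)+cos φ₁ cos φ₂ sin²(Δλ/2) = 0.75097;  σ = 2·atan2(√a,√(1−a))
σ = 120.128° → d = Rσ = 6364·2.09663 = 13343 km

13343 km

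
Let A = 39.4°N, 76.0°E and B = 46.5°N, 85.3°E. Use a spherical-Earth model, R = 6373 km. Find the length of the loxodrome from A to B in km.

Rhumb course C = atan2(Δλ, Δψ) with Δψ = ln[tan(π/4+φ₂/2)/tan(π/4+φ₁/2)] = +0.1696, Δλ = +0.1623 → C = 43.74°
d = R·|Δφ| / |cos C| = 6373·0.12392 / 0.72244 = 1093 km

1093 km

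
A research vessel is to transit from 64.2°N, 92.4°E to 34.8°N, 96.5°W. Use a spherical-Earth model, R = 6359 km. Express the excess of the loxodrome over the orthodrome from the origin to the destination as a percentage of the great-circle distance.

Great circle: σ = 1.4094 rad → d_gc = Rσ = 8962.1 km
Rhumb: Δφ = -0.5131, Δλ = +2.9863, Δψ = -0.8253, q = Δφ/Δψ = 0.6217 → d_rh = R√(Δφ²+q²Δλ²) = 12249.0 km
Excess = (12249.0 − 8962.1) / 8962.1 = 3286.9 / 8962.1 = 36.68% ≈ 36.7%

36.7%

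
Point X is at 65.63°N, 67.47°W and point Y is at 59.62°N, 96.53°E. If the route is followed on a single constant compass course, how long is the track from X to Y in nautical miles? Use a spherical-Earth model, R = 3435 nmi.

Rhumb course C = atan2(Δλ, Δψ) with Δψ = ln[tan(π/4+φ₂/2)/tan(π/4+φ₁/2)] = -0.2290, Δλ = +2.8623 → C = 94.57°
d = R·|Δφ| / |cos C| = 3435·0.10489 / 0.07975 = 4518 nmi

4518 nmi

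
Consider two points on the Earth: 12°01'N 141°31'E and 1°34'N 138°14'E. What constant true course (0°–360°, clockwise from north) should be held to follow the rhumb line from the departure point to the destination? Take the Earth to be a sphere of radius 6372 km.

Meridional parts: M(φ₁)=+0.2113, M(φ₂)=+0.0273 → ΔM = -0.1839;  Δλ = -0.0573 rad
tan C = Δλ / ΔM = +0.3115 → C = 197.30°

197.3°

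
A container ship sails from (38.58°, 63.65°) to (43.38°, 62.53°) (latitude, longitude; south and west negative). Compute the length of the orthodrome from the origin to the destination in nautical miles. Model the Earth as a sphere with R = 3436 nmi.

Haversine: a = sin²(Δφ/2)+cos φ₁ cos φ₂ sin²(Δλ/2) = 0.00181;  σ = 2·atan2(√a,√(1−a))
σ = 4.874° → d = Rσ = 3436·0.08506 = 292 nmi

292 nmi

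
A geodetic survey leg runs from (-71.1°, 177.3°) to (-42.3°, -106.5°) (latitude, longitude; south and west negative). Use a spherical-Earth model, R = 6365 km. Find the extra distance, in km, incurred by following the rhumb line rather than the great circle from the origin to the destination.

287 km

Great circle: cos σ = sin φ₁ sin φ₂ + cos φ₁ cos φ₂ cos Δλ,  σ = 0.8039 rad → d_gc = 5117.08 km
Rhumb line: Δψ = +0.9769, q = Δφ/Δψ = 0.5146, d_rh = R√(Δφ²+q²Δλ²) = 5404.56 km
Excess = 5404.56 − 5117.08 = 287.48 ≈ 287 km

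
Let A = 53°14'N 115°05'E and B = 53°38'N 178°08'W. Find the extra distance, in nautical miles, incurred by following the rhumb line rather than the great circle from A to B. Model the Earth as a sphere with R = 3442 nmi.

Great circle: cos σ = sin φ₁ sin φ₂ + cos φ₁ cos φ₂ cos Δλ,  σ = 0.6681 rad → d_gc = 2299.76 nmi
Rhumb line: Δψ = +0.0117, q = Δφ/Δψ = 0.5958, d_rh = R√(Δφ²+q²Δλ²) = 2390.25 nmi
Excess = 2390.25 − 2299.76 = 90.49 ≈ 90 nmi

90 nmi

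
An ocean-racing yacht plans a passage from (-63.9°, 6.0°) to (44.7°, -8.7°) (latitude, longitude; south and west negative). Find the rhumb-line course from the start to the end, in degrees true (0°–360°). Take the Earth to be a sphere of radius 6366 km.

Δψ = ln[tan(π/4+φ₂/2)/tan(π/4+φ₁/2)] = +2.3359
Δλ = -0.2566 rad (taken the short way round)
course = atan2(Δλ, Δψ) = 353.73°

353.7°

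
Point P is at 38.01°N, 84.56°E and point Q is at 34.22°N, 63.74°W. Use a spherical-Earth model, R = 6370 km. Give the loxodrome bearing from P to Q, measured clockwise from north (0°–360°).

268.2°

Meridional parts: M(φ₁)=+0.7182, M(φ₂)=+0.6363 → ΔM = -0.0819;  Δλ = -2.5883 rad
tan C = Δλ / ΔM = +31.5981 → C = 268.19°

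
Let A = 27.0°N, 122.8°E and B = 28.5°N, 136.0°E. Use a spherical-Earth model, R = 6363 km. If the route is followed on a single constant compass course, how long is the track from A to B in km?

1308 km

Rhumb course C = atan2(Δλ, Δψ) with Δψ = ln[tan(π/4+φ₂/2)/tan(π/4+φ₁/2)] = +0.0296, Δλ = +0.2304 → C = 82.68°
d = R·|Δφ| / |cos C| = 6363·0.02618 / 0.12736 = 1308 km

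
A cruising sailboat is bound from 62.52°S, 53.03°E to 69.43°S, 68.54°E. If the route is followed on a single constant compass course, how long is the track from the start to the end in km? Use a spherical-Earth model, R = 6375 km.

Rhumb course C = atan2(Δλ, Δψ) with Δψ = ln[tan(π/4+φ₂/2)/tan(π/4+φ₁/2)] = -0.2982, Δλ = +0.2707 → C = 137.77°
d = R·|Δφ| / |cos C| = 6375·0.12060 / 0.74046 = 1038 km

1038 km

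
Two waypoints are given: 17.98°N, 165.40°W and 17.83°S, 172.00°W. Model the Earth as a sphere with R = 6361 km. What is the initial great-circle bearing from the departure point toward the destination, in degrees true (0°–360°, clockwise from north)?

θ = atan2( sin Δλ·cos φ₂ ,  cos φ₁ sin φ₂ − sin φ₁ cos φ₂ cos Δλ )
  = atan2(-0.1094, -0.5832) = 190.63°

190.6°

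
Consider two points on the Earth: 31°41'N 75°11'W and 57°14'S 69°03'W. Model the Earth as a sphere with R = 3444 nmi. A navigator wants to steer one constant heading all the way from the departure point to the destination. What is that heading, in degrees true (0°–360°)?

176.6°

Meridional parts: M(φ₁)=+0.5835, M(φ₂)=-1.2242 → ΔM = -1.8077;  Δλ = +0.1070 rad
tan C = Δλ / ΔM = -0.0592 → C = 176.61°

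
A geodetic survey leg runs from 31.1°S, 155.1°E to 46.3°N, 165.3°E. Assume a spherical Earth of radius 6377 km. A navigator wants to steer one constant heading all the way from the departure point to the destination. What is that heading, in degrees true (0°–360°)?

6.8°

Meridional parts: M(φ₁)=-0.5716, M(φ₂)=+0.9138 → ΔM = +1.4854;  Δλ = +0.1780 rad
tan C = Δλ / ΔM = +0.1198 → C = 6.83°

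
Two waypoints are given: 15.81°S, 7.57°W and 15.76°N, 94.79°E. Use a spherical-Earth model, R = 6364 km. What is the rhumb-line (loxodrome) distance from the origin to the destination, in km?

11760 km

Rhumb course C = atan2(Δλ, Δψ) with Δψ = ln[tan(π/4+φ₂/2)/tan(π/4+φ₁/2)] = +0.5581, Δλ = +1.7865 → C = 72.65°
d = R·|Δφ| / |cos C| = 6364·0.55100 / 0.29819 = 11760 km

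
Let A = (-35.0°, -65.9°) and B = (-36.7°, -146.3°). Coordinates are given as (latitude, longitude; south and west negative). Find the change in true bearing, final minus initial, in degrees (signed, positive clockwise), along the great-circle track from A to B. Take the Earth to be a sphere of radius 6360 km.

Initial bearing θ₁ = atan2(sin Δλ cos φ₂, cos φ₁ sin φ₂ − sin φ₁ cos φ₂ cos Δλ) = 242.42°
Final bearing θ₂ = (initial bearing from the destination back to the start) + 180° = 295.09°
Δθ = θ₂ − θ₁ = +52.7°

+52.7°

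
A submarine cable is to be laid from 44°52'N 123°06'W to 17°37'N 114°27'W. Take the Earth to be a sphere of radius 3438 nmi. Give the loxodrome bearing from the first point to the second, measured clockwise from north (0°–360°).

165.1°

Meridional parts: M(φ₁)=+0.8781, M(φ₂)=+0.3124 → ΔM = -0.5657;  Δλ = +0.1510 rad
tan C = Δλ / ΔM = -0.2669 → C = 165.06°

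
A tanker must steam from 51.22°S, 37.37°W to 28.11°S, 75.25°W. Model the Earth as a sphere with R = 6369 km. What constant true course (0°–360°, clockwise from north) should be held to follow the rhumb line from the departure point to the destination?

Meridional parts: M(φ₁)=-1.0442, M(φ₂)=-0.5116 → ΔM = +0.5327;  Δλ = -0.6611 rad
tan C = Δλ / ΔM = -1.2412 → C = 308.86°

308.9°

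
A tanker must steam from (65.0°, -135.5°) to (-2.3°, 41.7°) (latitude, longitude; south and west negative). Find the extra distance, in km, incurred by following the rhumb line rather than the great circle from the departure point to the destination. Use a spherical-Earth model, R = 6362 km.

3687 km

Great circle: cos σ = sin φ₁ sin φ₂ + cos φ₁ cos φ₂ cos Δλ,  σ = 2.0467 rad → d_gc = 13021.1 km
Rhumb line: Δψ = -1.5466, q = Δφ/Δψ = 0.7595, d_rh = R√(Δφ²+q²Δλ²) = 16707.7 km
Excess = 16707.7 − 13021.1 = 3686.6 ≈ 3687 km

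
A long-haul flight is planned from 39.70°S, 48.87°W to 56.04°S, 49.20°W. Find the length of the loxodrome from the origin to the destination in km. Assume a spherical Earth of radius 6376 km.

1819 km

Δψ = ln[tan(π/4+φ₂/2)/tan(π/4+φ₁/2)] = -0.4302;  Δφ = -0.2852 rad,  Δλ = -0.0058 rad
q = Δφ/Δψ = 0.6629
d = R·√(Δφ² + q²Δλ²) = 6376·0.28521 = 1819 km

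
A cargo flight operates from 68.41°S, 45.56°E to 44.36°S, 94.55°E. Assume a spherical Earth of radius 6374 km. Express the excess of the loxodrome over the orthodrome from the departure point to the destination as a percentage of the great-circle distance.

Great circle: σ = 0.6046 rad → d_gc = Rσ = 3853.6 km
Rhumb: Δφ = +0.4198, Δλ = +0.8550, Δψ = +0.7915, q = Δφ/Δψ = 0.5303 → d_rh = R√(Δφ²+q²Δλ²) = 3938.4 km
Excess = (3938.4 − 3853.6) / 3853.6 = 84.8 / 3853.6 = 2.20% ≈ 2.2%

2.2%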